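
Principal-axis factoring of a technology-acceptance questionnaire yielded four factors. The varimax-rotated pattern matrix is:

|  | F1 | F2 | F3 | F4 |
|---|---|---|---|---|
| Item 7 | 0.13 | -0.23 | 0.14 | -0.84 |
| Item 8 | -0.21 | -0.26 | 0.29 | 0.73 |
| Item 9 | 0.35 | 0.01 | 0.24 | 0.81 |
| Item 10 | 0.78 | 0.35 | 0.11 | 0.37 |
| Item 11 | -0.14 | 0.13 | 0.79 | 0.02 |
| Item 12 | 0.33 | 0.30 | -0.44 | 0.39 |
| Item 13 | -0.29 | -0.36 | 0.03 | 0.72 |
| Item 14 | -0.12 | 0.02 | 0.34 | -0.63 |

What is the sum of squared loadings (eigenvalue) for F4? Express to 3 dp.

3.099

SS loadings for F4 = (-0.84)² + 0.73² + 0.81² + 0.37² + 0.02² + 0.39² + 0.72² + (-0.63)² = 0.7056 + 0.5329 + 0.6561 + 0.1369 + 0.0004 + 0.1521 + 0.5184 + 0.3969 = 3.0993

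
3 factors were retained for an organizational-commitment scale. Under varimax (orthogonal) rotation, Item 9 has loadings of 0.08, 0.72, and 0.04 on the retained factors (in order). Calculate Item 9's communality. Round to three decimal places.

0.526

h² = 0.08² + 0.72² + 0.04² = 0.0064 + 0.5184 + 0.0016 = 0.5264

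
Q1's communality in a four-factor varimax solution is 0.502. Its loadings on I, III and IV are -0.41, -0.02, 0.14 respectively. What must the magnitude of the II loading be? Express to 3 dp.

0.560

Under orthogonal rotation h² = Σλ², so λ_II² = h² − (0.1881) = 0.502 − 0.1881 = 0.3139.
|λ| = √0.3139 = 0.5603.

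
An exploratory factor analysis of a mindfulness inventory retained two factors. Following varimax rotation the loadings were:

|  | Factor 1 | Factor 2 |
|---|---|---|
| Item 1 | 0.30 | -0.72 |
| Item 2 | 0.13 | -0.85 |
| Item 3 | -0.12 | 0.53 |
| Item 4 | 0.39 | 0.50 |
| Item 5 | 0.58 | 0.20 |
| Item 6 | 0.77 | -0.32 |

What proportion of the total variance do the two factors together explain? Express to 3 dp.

0.519

SS loadings by factor: 1.2027, 1.9142; total = 3.1169.
Total variance with 6 standardized items is 6, so the solution explains 3.1169/6 = 0.5195.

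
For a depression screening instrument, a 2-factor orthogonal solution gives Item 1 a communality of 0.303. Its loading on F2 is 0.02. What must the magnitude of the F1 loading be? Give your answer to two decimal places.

Under orthogonal rotation h² = Σλ², so λ_F1² = h² − (0.0004) = 0.303 − 0.0004 = 0.3026.
|λ| = √0.3026 = 0.5501.

0.55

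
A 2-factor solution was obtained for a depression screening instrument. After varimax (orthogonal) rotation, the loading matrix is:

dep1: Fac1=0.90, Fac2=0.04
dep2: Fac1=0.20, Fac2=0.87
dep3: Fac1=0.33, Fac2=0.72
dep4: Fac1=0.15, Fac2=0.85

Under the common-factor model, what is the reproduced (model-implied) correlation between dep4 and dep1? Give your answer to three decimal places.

r̂ = Σ λ_i·λ_j across factors = (0.15)(0.90) + (0.85)(0.04)
  = +0.1350 +0.0340 = 0.1690

0.169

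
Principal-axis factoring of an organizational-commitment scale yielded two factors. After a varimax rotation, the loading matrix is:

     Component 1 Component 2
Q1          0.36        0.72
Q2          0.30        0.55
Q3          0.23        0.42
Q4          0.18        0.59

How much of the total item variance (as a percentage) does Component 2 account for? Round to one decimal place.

33.6%

SS loadings for Component 2 = 0.72² + 0.55² + 0.42² + 0.59² = 1.3454
With 4 standardized items, total variance = 4. Proportion = 1.3454/4 = 0.3363 → 33.63%.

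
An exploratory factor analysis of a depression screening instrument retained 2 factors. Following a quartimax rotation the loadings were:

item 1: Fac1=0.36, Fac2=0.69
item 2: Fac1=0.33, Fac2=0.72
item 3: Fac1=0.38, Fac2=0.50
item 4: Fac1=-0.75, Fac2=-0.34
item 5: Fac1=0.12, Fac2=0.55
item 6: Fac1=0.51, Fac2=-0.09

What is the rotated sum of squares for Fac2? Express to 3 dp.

1.671

SS loadings for Fac2 = 0.69² + 0.72² + 0.50² + (-0.34)² + 0.55² + (-0.09)² = 0.4761 + 0.5184 + 0.2500 + 0.1156 + 0.3025 + 0.0081 = 1.6707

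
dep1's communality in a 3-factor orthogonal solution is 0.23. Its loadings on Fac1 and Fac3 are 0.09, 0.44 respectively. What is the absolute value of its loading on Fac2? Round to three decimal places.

Under orthogonal rotation h² = Σλ², so λ_Fac2² = h² − (0.2017) = 0.23 − 0.2017 = 0.0283.
|λ| = √0.0283 = 0.1682.

0.168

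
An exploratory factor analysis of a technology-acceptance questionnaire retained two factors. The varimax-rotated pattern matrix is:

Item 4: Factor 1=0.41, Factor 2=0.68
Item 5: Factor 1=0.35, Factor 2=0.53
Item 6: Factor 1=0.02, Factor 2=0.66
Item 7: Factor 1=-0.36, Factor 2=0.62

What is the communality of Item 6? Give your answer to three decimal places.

0.436

h² = 0.02² + 0.66² = 0.0004 + 0.4356 = 0.4360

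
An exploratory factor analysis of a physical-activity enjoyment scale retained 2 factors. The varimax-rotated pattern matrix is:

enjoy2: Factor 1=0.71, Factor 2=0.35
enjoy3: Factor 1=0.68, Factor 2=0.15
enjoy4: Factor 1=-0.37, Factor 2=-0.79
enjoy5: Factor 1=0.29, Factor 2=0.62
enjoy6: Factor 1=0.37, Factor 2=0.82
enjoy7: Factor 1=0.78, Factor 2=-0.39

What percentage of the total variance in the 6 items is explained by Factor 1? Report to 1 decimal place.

32.2%

SS loadings for Factor 1 = 0.71² + 0.68² + (-0.37)² + 0.29² + 0.37² + 0.78² = 1.9328
With 6 standardized items, total variance = 6. Proportion = 1.9328/6 = 0.3221 → 32.21%.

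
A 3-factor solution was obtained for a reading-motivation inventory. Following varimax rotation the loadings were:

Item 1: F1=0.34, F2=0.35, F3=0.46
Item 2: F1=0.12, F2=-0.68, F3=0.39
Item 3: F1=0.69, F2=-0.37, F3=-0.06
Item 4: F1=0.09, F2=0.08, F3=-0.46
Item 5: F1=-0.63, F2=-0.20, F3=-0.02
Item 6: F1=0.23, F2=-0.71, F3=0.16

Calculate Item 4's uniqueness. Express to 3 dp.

0.774

h² = 0.09² + 0.08² + (-0.46)² = 0.0081 + 0.0064 + 0.2116 = 0.2261
Uniqueness u² = 1 − h² = 1 − 0.2261 = 0.7739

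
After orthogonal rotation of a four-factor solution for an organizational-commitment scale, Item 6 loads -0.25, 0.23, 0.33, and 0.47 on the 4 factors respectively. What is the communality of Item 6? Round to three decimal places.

0.445

h² = (-0.25)² + 0.23² + 0.33² + 0.47² = 0.0625 + 0.0529 + 0.1089 + 0.2209 = 0.4452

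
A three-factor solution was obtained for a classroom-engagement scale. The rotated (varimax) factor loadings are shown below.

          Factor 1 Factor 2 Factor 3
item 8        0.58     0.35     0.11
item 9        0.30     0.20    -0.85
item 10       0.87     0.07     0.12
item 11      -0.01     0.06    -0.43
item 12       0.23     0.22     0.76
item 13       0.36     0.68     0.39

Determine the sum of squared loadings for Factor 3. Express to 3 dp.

SS loadings for Factor 3 = 0.11² + (-0.85)² + 0.12² + (-0.43)² + 0.76² + 0.39² = 0.0121 + 0.7225 + 0.0144 + 0.1849 + 0.5776 + 0.1521 = 1.6636

1.664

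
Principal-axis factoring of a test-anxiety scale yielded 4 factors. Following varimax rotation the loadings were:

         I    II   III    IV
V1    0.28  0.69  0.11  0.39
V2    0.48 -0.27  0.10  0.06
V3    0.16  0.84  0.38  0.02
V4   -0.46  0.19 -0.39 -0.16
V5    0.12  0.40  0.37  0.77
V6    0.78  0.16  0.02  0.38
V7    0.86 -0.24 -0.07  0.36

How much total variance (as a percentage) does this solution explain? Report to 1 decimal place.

70.7%

SS loadings by factor: 1.9084, 1.5339, 0.4608, 1.0486; total = 4.9517.
Total variance with 7 standardized items is 7, so the solution explains 4.9517/7 = 0.7074 = 70.74%.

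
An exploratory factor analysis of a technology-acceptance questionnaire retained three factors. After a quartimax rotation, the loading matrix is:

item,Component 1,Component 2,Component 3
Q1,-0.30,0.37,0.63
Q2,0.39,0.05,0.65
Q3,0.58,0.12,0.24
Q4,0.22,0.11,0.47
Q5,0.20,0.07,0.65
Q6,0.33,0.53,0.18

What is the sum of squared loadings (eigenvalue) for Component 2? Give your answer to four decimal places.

0.4517

SS loadings for Component 2 = 0.37² + 0.05² + 0.12² + 0.11² + 0.07² + 0.53² = 0.1369 + 0.0025 + 0.0144 + 0.0121 + 0.0049 + 0.2809 = 0.4517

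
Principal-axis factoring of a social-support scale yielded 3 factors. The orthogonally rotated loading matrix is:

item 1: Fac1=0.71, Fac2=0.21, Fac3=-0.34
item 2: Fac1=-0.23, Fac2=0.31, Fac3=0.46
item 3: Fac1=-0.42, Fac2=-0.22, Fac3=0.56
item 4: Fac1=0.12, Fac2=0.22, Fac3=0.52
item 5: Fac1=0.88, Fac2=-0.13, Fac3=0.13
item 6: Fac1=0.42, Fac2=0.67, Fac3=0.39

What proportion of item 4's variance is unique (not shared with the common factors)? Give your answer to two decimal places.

h² = 0.12² + 0.22² + 0.52² = 0.0144 + 0.0484 + 0.2704 = 0.3332
Uniqueness u² = 1 − h² = 1 − 0.3332 = 0.6668

0.67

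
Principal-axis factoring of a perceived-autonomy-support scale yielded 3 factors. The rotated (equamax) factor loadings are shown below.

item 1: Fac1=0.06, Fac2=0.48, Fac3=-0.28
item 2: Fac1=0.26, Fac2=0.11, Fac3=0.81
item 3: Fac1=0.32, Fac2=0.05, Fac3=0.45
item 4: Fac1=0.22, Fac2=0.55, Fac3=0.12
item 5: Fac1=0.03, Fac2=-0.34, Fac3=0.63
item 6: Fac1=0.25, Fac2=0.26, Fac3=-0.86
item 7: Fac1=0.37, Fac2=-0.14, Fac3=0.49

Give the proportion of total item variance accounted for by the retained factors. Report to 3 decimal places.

Communalities: 0.3124, 0.7358, 0.3074, 0.3653, 0.5134, 0.8697, 0.3966; Σh² = 3.5006.
Total variance with 7 standardized items is 7, so the solution explains 3.5006/7 = 0.5001.

0.500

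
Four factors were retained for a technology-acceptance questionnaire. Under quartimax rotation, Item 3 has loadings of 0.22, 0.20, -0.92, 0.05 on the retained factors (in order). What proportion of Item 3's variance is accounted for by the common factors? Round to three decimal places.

0.937

h² = 0.22² + 0.20² + (-0.92)² + 0.05² = 0.0484 + 0.0400 + 0.8464 + 0.0025 = 0.9373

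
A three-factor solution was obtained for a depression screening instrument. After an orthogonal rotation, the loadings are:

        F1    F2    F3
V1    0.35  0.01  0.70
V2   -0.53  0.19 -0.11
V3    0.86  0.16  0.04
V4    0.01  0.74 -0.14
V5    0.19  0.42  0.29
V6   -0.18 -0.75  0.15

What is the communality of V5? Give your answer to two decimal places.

0.30

h² = 0.19² + 0.42² + 0.29² = 0.0361 + 0.1764 + 0.0841 = 0.2966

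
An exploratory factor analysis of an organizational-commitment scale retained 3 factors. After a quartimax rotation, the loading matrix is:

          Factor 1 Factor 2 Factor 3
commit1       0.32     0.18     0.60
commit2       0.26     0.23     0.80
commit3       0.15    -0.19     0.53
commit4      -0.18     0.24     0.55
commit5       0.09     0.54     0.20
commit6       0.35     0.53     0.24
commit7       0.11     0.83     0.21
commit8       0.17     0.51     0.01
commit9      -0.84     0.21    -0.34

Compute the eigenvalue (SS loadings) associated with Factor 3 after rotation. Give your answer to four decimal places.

1.8408

SS loadings for Factor 3 = 0.60² + 0.80² + 0.53² + 0.55² + 0.20² + 0.24² + 0.21² + 0.01² + (-0.34)² = 0.3600 + 0.6400 + 0.2809 + 0.3025 + 0.0400 + 0.0576 + 0.0441 + 0.0001 + 0.1156 = 1.8408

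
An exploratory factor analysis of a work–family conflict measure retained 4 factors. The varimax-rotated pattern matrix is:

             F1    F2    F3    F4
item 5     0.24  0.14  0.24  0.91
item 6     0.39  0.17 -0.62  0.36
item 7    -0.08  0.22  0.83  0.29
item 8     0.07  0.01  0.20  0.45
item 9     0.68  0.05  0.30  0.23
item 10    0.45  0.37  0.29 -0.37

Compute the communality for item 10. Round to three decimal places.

0.560

h² = 0.45² + 0.37² + 0.29² + (-0.37)² = 0.2025 + 0.1369 + 0.0841 + 0.1369 = 0.5604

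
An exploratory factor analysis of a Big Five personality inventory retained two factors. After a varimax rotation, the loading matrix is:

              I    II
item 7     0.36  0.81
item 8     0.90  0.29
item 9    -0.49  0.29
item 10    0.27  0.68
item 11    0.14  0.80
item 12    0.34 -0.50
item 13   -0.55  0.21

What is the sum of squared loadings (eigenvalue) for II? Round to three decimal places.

2.221

SS loadings for II = 0.81² + 0.29² + 0.29² + 0.68² + 0.80² + (-0.50)² + 0.21² = 0.6561 + 0.0841 + 0.0841 + 0.4624 + 0.6400 + 0.2500 + 0.0441 = 2.2208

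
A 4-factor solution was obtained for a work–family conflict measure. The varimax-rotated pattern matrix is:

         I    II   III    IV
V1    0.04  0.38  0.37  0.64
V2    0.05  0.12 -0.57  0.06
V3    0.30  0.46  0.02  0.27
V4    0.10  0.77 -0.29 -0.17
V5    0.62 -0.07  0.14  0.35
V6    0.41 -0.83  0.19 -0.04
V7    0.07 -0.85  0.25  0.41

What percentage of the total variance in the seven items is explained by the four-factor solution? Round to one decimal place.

Communalities: 0.6925, 0.3454, 0.3749, 0.7159, 0.5314, 0.8947, 0.9580; Σh² = 4.5128.
Total variance with 7 standardized items is 7, so the solution explains 4.5128/7 = 0.6447 = 64.47%.

64.5%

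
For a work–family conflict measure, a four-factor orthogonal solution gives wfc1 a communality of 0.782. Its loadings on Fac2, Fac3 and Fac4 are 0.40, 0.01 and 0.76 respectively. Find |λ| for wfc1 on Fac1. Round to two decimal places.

Under orthogonal rotation h² = Σλ², so λ_Fac1² = h² − (0.7377) = 0.782 − 0.7377 = 0.0443.
|λ| = √0.0443 = 0.2105.

0.21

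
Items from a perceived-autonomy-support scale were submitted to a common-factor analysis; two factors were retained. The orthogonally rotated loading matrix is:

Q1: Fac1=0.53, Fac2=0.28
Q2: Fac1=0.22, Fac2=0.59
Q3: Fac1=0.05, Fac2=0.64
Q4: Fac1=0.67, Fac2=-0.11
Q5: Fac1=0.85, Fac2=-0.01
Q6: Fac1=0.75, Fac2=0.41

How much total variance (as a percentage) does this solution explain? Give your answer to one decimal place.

SS loadings by factor: 2.0657, 1.0164; total = 3.0821.
Total variance with 6 standardized items is 6, so the solution explains 3.0821/6 = 0.5137 = 51.37%.

51.4%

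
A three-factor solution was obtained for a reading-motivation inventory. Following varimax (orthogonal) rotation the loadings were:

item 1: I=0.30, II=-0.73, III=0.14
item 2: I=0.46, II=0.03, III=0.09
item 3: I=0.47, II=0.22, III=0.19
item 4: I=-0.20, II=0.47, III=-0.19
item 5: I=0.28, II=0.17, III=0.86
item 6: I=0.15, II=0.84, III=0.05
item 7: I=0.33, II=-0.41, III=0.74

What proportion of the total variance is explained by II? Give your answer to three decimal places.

0.244

SS loadings for II = (-0.73)² + 0.03² + 0.22² + 0.47² + 0.17² + 0.84² + (-0.41)² = 1.7057
Proportion of variance = 1.7057 / 7 = 0.2437.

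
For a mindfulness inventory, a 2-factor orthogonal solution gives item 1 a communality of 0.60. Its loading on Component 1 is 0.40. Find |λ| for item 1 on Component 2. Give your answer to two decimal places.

0.66

Under orthogonal rotation h² = Σλ², so λ_Component 2² = h² − (0.1600) = 0.60 − 0.1600 = 0.4400.
|λ| = √0.4400 = 0.6633.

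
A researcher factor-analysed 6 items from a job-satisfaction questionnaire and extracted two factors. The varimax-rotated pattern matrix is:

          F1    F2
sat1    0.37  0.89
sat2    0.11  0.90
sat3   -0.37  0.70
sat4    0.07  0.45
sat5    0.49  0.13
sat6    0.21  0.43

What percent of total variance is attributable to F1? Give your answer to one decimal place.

9.6%

SS loadings for F1 = 0.37² + 0.11² + (-0.37)² + 0.07² + 0.49² + 0.21² = 0.5750
With 6 standardized items, total variance = 6. Proportion = 0.5750/6 = 0.0958 → 9.58%.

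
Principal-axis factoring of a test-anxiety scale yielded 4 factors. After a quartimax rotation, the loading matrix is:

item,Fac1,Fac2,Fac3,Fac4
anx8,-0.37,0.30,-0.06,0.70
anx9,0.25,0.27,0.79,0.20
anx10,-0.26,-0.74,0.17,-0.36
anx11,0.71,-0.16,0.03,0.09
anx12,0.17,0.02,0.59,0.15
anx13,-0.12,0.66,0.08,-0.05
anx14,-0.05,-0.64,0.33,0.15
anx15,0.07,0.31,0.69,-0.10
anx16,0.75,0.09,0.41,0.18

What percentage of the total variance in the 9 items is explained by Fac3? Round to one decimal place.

SS loadings for Fac3 = (-0.06)² + 0.79² + 0.17² + 0.03² + 0.59² + 0.08² + 0.33² + 0.69² + 0.41² = 1.7651
With 9 standardized items, total variance = 9. Proportion = 1.7651/9 = 0.1961 → 19.61%.

19.6%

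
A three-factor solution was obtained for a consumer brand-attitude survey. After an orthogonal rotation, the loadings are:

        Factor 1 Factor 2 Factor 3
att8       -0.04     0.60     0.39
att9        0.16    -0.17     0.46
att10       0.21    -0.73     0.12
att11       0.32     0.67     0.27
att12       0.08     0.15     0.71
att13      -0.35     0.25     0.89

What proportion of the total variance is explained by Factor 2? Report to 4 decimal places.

0.2426

SS loadings for Factor 2 = 0.60² + (-0.17)² + (-0.73)² + 0.67² + 0.15² + 0.25² = 1.4557
Proportion of variance = 1.4557 / 6 = 0.2426.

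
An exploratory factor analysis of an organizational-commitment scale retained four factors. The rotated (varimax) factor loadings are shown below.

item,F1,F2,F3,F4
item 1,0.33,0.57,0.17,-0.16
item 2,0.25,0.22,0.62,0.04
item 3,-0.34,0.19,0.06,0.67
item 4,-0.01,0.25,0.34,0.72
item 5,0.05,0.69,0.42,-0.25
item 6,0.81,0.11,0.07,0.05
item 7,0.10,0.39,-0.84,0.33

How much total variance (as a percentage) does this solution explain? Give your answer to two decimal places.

66.51%

SS loadings by factor: 0.9557, 1.1122, 1.4194, 1.1684; total = 4.6557.
Total variance with 7 standardized items is 7, so the solution explains 4.6557/7 = 0.6651 = 66.51%.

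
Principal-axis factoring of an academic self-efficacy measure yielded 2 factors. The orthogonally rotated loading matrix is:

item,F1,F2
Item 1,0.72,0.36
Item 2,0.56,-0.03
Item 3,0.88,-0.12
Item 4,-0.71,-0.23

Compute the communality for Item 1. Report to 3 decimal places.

h² = 0.72² + 0.36² = 0.5184 + 0.1296 = 0.6480

0.648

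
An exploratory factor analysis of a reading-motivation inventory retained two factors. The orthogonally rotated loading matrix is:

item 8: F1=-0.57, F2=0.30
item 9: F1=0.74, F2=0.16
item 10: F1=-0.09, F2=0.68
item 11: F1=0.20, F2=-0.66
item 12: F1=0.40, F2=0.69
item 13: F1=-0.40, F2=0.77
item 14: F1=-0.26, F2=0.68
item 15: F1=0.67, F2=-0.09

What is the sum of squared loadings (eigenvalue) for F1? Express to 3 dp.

SS loadings for F1 = (-0.57)² + 0.74² + (-0.09)² + 0.20² + 0.40² + (-0.40)² + (-0.26)² + 0.67² = 0.3249 + 0.5476 + 0.0081 + 0.0400 + 0.1600 + 0.1600 + 0.0676 + 0.4489 = 1.7571

1.757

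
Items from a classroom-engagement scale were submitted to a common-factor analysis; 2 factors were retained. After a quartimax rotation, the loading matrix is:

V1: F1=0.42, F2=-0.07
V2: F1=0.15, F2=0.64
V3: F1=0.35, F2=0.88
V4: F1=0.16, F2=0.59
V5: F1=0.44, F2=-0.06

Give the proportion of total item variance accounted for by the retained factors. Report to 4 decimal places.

0.4162

Communalities: 0.1813, 0.4321, 0.8969, 0.3737, 0.1972; Σh² = 2.0812.
Total variance with 5 standardized items is 5, so the solution explains 2.0812/5 = 0.4162.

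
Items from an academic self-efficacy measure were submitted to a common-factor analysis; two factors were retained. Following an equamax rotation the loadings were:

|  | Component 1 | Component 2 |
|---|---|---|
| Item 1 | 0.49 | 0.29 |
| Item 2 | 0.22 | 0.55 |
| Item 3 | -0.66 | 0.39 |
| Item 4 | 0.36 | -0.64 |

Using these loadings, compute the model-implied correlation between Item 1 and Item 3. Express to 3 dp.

-0.210

r̂ = Σ λ_i·λ_j across factors = (0.49)(-0.66) + (0.29)(0.39)
  = -0.3234 +0.1131 = -0.2103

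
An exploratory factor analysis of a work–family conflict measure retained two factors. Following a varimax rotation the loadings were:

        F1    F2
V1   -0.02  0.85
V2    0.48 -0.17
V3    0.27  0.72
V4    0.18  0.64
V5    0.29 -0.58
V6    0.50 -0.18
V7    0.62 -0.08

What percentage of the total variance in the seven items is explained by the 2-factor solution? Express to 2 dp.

44.42%

Communalities: 0.7229, 0.2593, 0.5913, 0.4420, 0.4205, 0.2824, 0.3908; Σh² = 3.1092.
Total variance with 7 standardized items is 7, so the solution explains 3.1092/7 = 0.4442 = 44.42%.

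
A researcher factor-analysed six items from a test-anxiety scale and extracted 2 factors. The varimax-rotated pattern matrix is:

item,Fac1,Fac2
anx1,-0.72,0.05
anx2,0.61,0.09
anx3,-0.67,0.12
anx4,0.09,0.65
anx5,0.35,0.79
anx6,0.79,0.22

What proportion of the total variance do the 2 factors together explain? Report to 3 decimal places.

Communalities: 0.5209, 0.3802, 0.4633, 0.4306, 0.7466, 0.6725; Σh² = 3.2141.
Total variance with 6 standardized items is 6, so the solution explains 3.2141/6 = 0.5357.

0.536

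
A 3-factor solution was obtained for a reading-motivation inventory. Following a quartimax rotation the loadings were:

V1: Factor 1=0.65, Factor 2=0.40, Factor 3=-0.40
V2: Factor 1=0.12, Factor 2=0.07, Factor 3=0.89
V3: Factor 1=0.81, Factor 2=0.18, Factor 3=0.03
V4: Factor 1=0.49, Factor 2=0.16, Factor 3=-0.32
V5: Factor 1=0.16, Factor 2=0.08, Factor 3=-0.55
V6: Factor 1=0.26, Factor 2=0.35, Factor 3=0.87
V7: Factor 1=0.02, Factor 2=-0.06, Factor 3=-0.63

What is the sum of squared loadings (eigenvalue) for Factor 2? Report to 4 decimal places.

0.3554

SS loadings for Factor 2 = 0.40² + 0.07² + 0.18² + 0.16² + 0.08² + 0.35² + (-0.06)² = 0.1600 + 0.0049 + 0.0324 + 0.0256 + 0.0064 + 0.1225 + 0.0036 = 0.3554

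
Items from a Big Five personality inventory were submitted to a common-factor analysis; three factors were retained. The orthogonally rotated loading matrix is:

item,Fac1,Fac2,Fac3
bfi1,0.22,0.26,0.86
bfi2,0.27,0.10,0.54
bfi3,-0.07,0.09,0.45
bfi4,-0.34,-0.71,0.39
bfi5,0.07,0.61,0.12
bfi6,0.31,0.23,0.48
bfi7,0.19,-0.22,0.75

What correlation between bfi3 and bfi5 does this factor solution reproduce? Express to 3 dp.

r̂ = Σ λ_i·λ_j across factors = (-0.07)(0.07) + (0.09)(0.61) + (0.45)(0.12)
  = -0.0049 +0.0549 +0.0540 = 0.1040

0.104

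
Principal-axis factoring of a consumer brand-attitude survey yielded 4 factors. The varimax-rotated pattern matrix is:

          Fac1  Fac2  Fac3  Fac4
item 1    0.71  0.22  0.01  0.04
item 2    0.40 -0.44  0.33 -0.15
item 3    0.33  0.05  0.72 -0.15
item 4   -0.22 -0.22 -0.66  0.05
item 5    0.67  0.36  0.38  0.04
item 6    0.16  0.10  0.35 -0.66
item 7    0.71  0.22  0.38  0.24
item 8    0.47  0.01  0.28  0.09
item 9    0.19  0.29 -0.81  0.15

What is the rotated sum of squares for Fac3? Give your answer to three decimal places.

SS loadings for Fac3 = 0.01² + 0.33² + 0.72² + (-0.66)² + 0.38² + 0.35² + 0.38² + 0.28² + (-0.81)² = 0.0001 + 0.1089 + 0.5184 + 0.4356 + 0.1444 + 0.1225 + 0.1444 + 0.0784 + 0.6561 = 2.2088

2.209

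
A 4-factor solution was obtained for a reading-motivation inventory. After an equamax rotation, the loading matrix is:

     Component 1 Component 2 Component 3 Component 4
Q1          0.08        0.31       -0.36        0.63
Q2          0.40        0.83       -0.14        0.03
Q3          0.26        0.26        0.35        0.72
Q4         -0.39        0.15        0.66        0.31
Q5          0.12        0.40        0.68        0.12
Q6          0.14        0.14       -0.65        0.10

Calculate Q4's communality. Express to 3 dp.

h² = (-0.39)² + 0.15² + 0.66² + 0.31² = 0.1521 + 0.0225 + 0.4356 + 0.0961 = 0.7063

0.706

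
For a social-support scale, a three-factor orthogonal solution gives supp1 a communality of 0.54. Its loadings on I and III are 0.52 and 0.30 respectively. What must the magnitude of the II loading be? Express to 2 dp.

0.42

Under orthogonal rotation h² = Σλ², so λ_II² = h² − (0.3604) = 0.54 − 0.3604 = 0.1796.
|λ| = √0.1796 = 0.4238.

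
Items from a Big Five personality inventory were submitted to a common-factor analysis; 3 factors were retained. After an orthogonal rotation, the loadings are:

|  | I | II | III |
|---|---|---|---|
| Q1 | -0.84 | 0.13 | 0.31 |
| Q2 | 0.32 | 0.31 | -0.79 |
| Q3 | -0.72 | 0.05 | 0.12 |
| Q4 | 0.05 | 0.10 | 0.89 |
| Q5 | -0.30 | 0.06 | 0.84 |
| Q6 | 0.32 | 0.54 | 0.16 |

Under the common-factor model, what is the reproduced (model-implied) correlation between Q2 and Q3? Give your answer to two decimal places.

-0.31

r̂ = Σ λ_i·λ_j across factors = (0.32)(-0.72) + (0.31)(0.05) + (-0.79)(0.12)
  = -0.2304 +0.0155 -0.0948 = -0.3097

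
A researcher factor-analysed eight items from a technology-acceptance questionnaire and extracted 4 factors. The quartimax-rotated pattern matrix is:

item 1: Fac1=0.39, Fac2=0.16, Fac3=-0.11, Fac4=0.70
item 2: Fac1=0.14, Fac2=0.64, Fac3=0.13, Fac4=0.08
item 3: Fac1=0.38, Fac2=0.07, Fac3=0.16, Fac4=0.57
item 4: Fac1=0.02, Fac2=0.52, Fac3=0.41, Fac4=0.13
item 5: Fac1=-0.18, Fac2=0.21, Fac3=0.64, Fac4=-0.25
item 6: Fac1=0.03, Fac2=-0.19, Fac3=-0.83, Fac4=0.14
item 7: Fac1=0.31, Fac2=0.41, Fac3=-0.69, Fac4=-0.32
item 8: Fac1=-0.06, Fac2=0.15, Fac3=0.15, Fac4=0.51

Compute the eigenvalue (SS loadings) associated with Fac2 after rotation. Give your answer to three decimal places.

SS loadings for Fac2 = 0.16² + 0.64² + 0.07² + 0.52² + 0.21² + (-0.19)² + 0.41² + 0.15² = 0.0256 + 0.4096 + 0.0049 + 0.2704 + 0.0441 + 0.0361 + 0.1681 + 0.0225 = 0.9813

0.981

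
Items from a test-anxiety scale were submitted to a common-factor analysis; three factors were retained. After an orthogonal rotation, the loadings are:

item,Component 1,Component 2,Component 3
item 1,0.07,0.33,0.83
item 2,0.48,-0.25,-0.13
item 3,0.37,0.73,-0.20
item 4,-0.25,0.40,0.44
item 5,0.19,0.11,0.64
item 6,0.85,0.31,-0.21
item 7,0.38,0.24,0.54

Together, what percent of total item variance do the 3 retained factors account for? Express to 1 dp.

57.9%

Communalities: 0.8027, 0.3098, 0.7098, 0.4161, 0.4578, 0.8627, 0.4936; Σh² = 4.0525.
Total variance with 7 standardized items is 7, so the solution explains 4.0525/7 = 0.5789 = 57.89%.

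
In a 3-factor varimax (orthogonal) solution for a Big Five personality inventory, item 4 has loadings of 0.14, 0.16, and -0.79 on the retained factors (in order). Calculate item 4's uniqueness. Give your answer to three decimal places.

0.331

h² = 0.14² + 0.16² + (-0.79)² = 0.0196 + 0.0256 + 0.6241 = 0.6693
Uniqueness u² = 1 − h² = 1 − 0.6693 = 0.3307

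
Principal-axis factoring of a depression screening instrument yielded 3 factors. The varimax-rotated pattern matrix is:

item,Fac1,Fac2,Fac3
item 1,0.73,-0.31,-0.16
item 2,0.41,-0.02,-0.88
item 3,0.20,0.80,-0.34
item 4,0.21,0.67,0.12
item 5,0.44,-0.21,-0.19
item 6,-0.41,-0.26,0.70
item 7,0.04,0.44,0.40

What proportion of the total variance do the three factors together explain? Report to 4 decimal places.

0.6079

Communalities: 0.6546, 0.9429, 0.7956, 0.5074, 0.2738, 0.7257, 0.3552; Σh² = 4.2552.
Total variance with 7 standardized items is 7, so the solution explains 4.2552/7 = 0.6079.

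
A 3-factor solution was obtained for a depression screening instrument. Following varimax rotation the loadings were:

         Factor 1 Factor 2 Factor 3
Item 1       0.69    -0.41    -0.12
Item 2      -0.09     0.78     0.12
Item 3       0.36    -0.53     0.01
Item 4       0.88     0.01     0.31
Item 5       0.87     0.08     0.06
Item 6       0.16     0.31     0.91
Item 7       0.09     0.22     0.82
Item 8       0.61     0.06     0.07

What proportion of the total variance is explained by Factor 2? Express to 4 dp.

0.1515

SS loadings for Factor 2 = (-0.41)² + 0.78² + (-0.53)² + 0.01² + 0.08² + 0.31² + 0.22² + 0.06² = 1.2120
Proportion of variance = 1.2120 / 8 = 0.1515.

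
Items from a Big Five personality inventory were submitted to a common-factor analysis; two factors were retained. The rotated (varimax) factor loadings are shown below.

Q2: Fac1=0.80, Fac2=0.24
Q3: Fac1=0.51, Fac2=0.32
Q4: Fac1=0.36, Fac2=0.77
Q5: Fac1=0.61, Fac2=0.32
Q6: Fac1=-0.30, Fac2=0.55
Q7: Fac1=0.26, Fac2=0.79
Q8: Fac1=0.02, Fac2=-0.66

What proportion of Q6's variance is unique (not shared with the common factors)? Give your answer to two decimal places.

0.61

h² = (-0.30)² + 0.55² = 0.0900 + 0.3025 = 0.3925
Uniqueness u² = 1 − h² = 1 − 0.3925 = 0.6075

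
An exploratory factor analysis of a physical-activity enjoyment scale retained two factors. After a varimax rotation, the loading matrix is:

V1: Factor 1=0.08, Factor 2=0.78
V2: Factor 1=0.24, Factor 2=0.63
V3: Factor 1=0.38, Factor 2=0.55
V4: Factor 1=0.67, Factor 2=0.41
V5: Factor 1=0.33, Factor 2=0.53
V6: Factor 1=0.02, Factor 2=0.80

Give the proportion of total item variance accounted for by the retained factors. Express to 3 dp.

0.527

Communalities: 0.6148, 0.4545, 0.4469, 0.6170, 0.3898, 0.6404; Σh² = 3.1634.
Total variance with 6 standardized items is 6, so the solution explains 3.1634/6 = 0.5272.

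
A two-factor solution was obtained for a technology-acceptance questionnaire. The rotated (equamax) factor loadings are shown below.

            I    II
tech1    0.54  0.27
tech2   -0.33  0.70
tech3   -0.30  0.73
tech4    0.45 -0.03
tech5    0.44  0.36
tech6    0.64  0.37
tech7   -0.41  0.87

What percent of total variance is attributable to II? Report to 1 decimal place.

SS loadings for II = 0.27² + 0.70² + 0.73² + (-0.03)² + 0.36² + 0.37² + 0.87² = 2.1201
With 7 standardized items, total variance = 7. Proportion = 2.1201/7 = 0.3029 → 30.29%.

30.3%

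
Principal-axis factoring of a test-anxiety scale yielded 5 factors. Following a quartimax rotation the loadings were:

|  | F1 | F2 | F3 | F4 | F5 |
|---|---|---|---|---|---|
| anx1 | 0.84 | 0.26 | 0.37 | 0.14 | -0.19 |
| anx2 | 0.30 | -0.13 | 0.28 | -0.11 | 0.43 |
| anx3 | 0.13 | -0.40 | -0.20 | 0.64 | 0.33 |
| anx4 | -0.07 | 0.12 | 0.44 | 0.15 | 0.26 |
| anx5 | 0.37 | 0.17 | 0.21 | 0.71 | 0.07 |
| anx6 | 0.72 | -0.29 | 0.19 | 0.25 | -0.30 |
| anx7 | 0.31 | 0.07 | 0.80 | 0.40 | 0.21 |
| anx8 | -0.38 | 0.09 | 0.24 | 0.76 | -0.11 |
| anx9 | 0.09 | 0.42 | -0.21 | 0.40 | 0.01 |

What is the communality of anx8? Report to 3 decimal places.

h² = (-0.38)² + 0.09² + 0.24² + 0.76² + (-0.11)² = 0.1444 + 0.0081 + 0.0576 + 0.5776 + 0.0121 = 0.7998

0.800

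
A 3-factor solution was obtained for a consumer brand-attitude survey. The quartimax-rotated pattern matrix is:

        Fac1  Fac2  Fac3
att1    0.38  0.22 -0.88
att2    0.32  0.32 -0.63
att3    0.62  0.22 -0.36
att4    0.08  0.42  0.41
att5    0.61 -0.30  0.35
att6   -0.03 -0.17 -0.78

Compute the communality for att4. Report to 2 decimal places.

h² = 0.08² + 0.42² + 0.41² = 0.0064 + 0.1764 + 0.1681 = 0.3509

0.35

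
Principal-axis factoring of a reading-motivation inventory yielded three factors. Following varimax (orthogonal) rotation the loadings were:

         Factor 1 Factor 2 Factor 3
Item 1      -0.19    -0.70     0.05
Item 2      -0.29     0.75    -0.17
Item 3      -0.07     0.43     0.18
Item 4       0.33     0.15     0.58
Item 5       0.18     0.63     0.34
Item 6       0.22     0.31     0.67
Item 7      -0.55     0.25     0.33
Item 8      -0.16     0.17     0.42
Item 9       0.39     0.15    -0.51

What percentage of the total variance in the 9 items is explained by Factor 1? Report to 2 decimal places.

SS loadings for Factor 1 = (-0.19)² + (-0.29)² + (-0.07)² + 0.33² + 0.18² + 0.22² + (-0.55)² + (-0.16)² + 0.39² = 0.7950
With 9 standardized items, total variance = 9. Proportion = 0.7950/9 = 0.0883 → 8.83%.

8.83%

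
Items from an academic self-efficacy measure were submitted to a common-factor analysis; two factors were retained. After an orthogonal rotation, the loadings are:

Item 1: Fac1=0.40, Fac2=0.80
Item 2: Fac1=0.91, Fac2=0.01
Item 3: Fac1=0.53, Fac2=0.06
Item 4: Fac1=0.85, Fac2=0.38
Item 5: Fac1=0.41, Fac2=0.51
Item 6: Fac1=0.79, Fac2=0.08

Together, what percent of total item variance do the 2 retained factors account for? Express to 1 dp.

SS loadings by factor: 2.7837, 1.0546; total = 3.8383.
Total variance with 6 standardized items is 6, so the solution explains 3.8383/6 = 0.6397 = 63.97%.

64.0%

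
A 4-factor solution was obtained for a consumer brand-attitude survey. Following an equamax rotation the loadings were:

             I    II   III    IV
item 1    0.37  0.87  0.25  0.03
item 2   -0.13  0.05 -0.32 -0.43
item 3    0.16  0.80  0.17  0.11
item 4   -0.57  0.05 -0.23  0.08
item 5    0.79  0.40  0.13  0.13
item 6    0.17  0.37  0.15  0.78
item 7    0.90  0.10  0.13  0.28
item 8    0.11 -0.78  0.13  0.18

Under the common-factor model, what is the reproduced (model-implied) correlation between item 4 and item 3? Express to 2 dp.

r̂ = Σ λ_i·λ_j across factors = (-0.57)(0.16) + (0.05)(0.80) + (-0.23)(0.17) + (0.08)(0.11)
  = -0.0912 +0.0400 -0.0391 +0.0088 = -0.0815

-0.08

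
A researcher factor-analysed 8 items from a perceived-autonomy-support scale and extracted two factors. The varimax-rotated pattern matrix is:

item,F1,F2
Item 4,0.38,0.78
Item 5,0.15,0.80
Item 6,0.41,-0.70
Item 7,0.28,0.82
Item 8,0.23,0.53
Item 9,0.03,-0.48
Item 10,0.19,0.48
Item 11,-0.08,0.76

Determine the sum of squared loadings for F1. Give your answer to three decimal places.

SS loadings for F1 = 0.38² + 0.15² + 0.41² + 0.28² + 0.23² + 0.03² + 0.19² + (-0.08)² = 0.1444 + 0.0225 + 0.1681 + 0.0784 + 0.0529 + 0.0009 + 0.0361 + 0.0064 = 0.5097

0.510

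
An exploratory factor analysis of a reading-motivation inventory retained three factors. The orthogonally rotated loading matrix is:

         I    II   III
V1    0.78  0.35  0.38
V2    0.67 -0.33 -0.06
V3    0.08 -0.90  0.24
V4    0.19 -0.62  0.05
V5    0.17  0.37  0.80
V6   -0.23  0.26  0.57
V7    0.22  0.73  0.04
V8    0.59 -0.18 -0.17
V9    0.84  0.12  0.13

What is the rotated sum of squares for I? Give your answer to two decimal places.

2.28

SS loadings for I = 0.78² + 0.67² + 0.08² + 0.19² + 0.17² + (-0.23)² + 0.22² + 0.59² + 0.84² = 0.6084 + 0.4489 + 0.0064 + 0.0361 + 0.0289 + 0.0529 + 0.0484 + 0.3481 + 0.7056 = 2.2837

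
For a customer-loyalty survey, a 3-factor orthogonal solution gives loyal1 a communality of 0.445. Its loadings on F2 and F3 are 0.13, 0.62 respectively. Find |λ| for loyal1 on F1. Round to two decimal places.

0.21

Under orthogonal rotation h² = Σλ², so λ_F1² = h² − (0.4013) = 0.445 − 0.4013 = 0.0437.
|λ| = √0.0437 = 0.2090.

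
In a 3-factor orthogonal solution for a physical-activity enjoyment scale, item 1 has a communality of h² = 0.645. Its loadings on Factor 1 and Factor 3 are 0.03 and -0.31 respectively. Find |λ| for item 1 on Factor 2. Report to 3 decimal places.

Under orthogonal rotation h² = Σλ², so λ_Factor 2² = h² − (0.0970) = 0.645 − 0.0970 = 0.5480.
|λ| = √0.5480 = 0.7403.

0.740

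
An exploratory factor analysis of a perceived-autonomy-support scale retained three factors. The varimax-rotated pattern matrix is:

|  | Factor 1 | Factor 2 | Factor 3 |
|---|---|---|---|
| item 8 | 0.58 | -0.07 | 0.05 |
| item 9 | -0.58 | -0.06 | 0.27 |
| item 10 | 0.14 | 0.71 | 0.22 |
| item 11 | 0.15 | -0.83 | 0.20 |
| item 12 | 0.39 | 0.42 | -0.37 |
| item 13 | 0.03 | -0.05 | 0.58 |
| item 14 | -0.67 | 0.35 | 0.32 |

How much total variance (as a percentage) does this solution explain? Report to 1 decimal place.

50.8%

SS loadings by factor: 1.3168, 1.5029, 0.7395; total = 3.5592.
Total variance with 7 standardized items is 7, so the solution explains 3.5592/7 = 0.5085 = 50.85%.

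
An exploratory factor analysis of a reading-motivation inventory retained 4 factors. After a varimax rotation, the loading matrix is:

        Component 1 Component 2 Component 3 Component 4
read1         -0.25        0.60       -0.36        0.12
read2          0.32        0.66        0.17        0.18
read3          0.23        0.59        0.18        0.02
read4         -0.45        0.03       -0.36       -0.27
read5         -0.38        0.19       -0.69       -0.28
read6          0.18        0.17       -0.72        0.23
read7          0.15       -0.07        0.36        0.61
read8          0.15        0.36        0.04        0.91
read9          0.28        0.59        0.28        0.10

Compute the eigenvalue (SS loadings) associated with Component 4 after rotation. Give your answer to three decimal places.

1.462

SS loadings for Component 4 = 0.12² + 0.18² + 0.02² + (-0.27)² + (-0.28)² + 0.23² + 0.61² + 0.91² + 0.10² = 0.0144 + 0.0324 + 0.0004 + 0.0729 + 0.0784 + 0.0529 + 0.3721 + 0.8281 + 0.0100 = 1.4616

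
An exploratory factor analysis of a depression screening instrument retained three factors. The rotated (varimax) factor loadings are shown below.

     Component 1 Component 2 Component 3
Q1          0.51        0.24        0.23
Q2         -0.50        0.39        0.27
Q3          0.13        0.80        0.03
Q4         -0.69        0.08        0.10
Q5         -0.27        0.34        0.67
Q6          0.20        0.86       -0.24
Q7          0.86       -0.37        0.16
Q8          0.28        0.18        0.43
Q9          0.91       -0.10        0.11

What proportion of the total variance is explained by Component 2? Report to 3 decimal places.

0.210

SS loadings for Component 2 = 0.24² + 0.39² + 0.80² + 0.08² + 0.34² + 0.86² + (-0.37)² + 0.18² + (-0.10)² = 1.8906
Proportion of variance = 1.8906 / 9 = 0.2101.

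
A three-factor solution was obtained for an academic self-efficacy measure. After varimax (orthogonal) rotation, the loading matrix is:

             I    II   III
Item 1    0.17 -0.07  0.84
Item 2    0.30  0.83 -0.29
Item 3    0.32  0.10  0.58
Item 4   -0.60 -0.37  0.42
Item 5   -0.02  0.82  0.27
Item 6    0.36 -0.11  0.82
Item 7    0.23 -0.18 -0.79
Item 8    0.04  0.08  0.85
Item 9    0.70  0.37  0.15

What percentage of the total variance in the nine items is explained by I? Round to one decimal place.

14.0%

SS loadings for I = 0.17² + 0.30² + 0.32² + (-0.60)² + (-0.02)² + 0.36² + 0.23² + 0.04² + 0.70² = 1.2558
With 9 standardized items, total variance = 9. Proportion = 1.2558/9 = 0.1395 → 13.95%.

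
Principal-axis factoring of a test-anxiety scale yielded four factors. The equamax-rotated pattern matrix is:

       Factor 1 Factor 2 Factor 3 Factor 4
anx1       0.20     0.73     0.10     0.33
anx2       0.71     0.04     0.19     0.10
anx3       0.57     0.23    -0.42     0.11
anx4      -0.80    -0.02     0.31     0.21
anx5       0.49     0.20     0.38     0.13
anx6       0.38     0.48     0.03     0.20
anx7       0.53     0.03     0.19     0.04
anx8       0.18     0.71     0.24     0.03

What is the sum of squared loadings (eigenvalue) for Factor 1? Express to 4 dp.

SS loadings for Factor 1 = 0.20² + 0.71² + 0.57² + (-0.80)² + 0.49² + 0.38² + 0.53² + 0.18² = 0.0400 + 0.5041 + 0.3249 + 0.6400 + 0.2401 + 0.1444 + 0.2809 + 0.0324 = 2.2068

2.2068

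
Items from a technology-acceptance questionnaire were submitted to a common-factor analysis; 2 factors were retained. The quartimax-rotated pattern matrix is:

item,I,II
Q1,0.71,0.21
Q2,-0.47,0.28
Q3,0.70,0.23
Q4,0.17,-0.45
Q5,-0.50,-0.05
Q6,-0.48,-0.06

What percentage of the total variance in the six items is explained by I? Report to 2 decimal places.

SS loadings for I = 0.71² + (-0.47)² + 0.70² + 0.17² + (-0.50)² + (-0.48)² = 1.7243
With 6 standardized items, total variance = 6. Proportion = 1.7243/6 = 0.2874 → 28.74%.

28.74%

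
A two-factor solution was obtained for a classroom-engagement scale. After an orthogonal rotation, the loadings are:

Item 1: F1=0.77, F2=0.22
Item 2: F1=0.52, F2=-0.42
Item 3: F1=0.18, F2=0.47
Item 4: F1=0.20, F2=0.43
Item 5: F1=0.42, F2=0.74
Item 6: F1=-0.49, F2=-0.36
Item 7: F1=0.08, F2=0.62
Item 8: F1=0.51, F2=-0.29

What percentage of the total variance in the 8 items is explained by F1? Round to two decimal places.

SS loadings for F1 = 0.77² + 0.52² + 0.18² + 0.20² + 0.42² + (-0.49)² + 0.08² + 0.51² = 1.6187
With 8 standardized items, total variance = 8. Proportion = 1.6187/8 = 0.2023 → 20.23%.

20.23%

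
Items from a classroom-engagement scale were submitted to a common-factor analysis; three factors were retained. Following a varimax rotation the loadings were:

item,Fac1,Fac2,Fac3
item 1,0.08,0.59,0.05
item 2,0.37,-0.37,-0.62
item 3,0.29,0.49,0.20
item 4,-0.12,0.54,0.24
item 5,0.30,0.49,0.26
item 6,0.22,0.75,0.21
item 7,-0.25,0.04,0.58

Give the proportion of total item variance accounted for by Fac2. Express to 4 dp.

0.2601

SS loadings for Fac2 = 0.59² + (-0.37)² + 0.49² + 0.54² + 0.49² + 0.75² + 0.04² = 1.8209
Proportion of variance = 1.8209 / 7 = 0.2601.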